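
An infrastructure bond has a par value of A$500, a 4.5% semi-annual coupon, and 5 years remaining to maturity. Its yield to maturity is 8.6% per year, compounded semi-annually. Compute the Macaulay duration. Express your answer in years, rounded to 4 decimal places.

Periodic yield y = 0.043. Discount each cash flow and weight by its period:
  t   CF        PV=CF/(1+0.043)^t    t·PV
  1        11.25        10.7862        10.7862
  2        11.25        10.3415        20.6830
  3        11.25         9.9152        29.7455
  4        11.25         9.5064        38.0255
  5        11.25         9.1145        45.5723
  6        11.25         8.7387        52.4322
  7        11.25         8.3784        58.6490
  8        11.25         8.0330        64.2640
  9        11.25         7.7018        69.3164
  10      511.25       335.5755     3,355.7549
  Σ                    418.0911     3,745.2291
Price P = Σ PV = 418.0911.
Macaulay duration = Σ(t·PV) / P = 3,745.2291 / 418.0911 = 8.95792 half-year periods.
In years: 8.95792 / 2 = 4.47896 years.

4.4790 years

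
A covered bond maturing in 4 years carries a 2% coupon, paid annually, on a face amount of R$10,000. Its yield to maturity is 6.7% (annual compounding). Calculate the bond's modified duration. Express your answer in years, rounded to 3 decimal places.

3.628 years

Periodic yield y = 0.067. First find Macaulay duration:
  t   CF        PV=CF/(1+0.067)^t    t·PV
  1       200.00       187.4414       187.4414
  2       200.00       175.6714       351.3429
  3       200.00       164.6405       493.9216
  4    10,200.00     7,869.4158    31,477.6633
  Σ                  8,397.1692    32,510.3692
P = 8,397.1692; Macaulay duration = 32,510.3692 / 8,397.1692 = 3.87159 years.
Modified duration = D_Mac / (1 + y) = 3.87159 / 1.067 = 3.62848 years.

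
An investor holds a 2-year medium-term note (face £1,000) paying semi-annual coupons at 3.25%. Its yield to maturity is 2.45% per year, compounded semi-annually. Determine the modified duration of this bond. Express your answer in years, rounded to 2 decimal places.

Periodic yield y = 0.01225. First find Macaulay duration:
  t   CF        PV=CF/(1+0.01225)^t    t·PV
  1        16.25        16.0533        16.0533
  2        16.25        15.8591        31.7181
  3        16.25        15.6672        47.0015
  4     1,016.25       967.9422     3,871.7687
  Σ                  1,015.5218     3,966.5417
P = 1,015.5218; Macaulay duration = 3,966.5417 / 1,015.5218 = 3.90592 half-year periods = 1.95296 years.
Modified duration = D_Mac / (1 + y) = 1.95296 / 1.01225 = 1.92932 years.

1.93 years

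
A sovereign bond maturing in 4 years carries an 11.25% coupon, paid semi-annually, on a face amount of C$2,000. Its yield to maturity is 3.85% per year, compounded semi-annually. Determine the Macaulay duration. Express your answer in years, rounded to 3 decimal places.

Periodic yield y = 0.01925. Discount each cash flow and weight by its period:
  t   CF        PV=CF/(1+0.01925)^t    t·PV
  1       112.50       110.3753       110.3753
  2       112.50       108.2907       216.5814
  3       112.50       106.2455       318.7364
  4       112.50       104.2389       416.9554
  5       112.50       102.2702       511.3508
  6       112.50       100.3386       602.0318
  7       112.50        98.4436       689.1052
  8     2,112.50     1,813.6395    14,509.1157
  Σ                  2,543.8421    17,374.2519
Price P = Σ PV = 2,543.8421.
Macaulay duration = Σ(t·PV) / P = 17,374.2519 / 2,543.8421 = 6.82993 half-year periods.
In years: 6.82993 / 2 = 3.41496 years.

3.415 years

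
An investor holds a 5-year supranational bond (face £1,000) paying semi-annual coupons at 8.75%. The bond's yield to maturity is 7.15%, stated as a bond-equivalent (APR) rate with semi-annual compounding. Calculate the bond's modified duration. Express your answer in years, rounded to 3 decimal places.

Periodic yield y = 0.03575. First find Macaulay duration:
  t   CF        PV=CF/(1+0.03575)^t    t·PV
  1        43.75        42.2399        42.2399
  2        43.75        40.7820        81.5639
  3        43.75        39.3743       118.1230
  4        43.75        38.0153       152.0612
  5        43.75        36.7032       183.5158
  6        43.75        35.4363       212.6178
  7        43.75        34.2132       239.4923
  8        43.75        33.0323       264.2582
  9        43.75        31.8921       287.0292
  10    1,043.75       734.5935     7,345.9348
  Σ                  1,066.2820     8,926.8361
P = 1,066.2820; Macaulay duration = 8,926.8361 / 1,066.2820 = 8.37193 half-year periods = 4.18596 years.
Modified duration = D_Mac / (1 + y) = 4.18596 / 1.03575 = 4.04148 years.

4.041 years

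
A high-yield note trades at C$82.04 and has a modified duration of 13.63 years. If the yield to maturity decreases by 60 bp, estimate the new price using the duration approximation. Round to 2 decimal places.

Duration approximation: ΔP/P ≈ -D_mod · Δy = -13.63 × (-0.006) = +0.081780.
New price ≈ 82.04 × (1 + 0.081780) = 88.7492312.

C$88.75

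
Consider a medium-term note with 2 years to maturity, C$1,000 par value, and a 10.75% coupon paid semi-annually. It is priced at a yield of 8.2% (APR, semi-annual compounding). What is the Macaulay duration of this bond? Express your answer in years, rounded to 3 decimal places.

Periodic yield y = 0.041. Discount each cash flow and weight by its period:
  t   CF        PV=CF/(1+0.041)^t    t·PV
  1        53.75        51.6330        51.6330
  2        53.75        49.5995        99.1989
  3        53.75        47.6460       142.9379
  4     1,053.75       897.2938     3,589.1752
  Σ                  1,046.1723     3,882.9451
Price P = Σ PV = 1,046.1723.
Macaulay duration = Σ(t·PV) / P = 3,882.9451 / 1,046.1723 = 3.71157 half-year periods.
In years: 3.71157 / 2 = 1.85579 years.

1.856 years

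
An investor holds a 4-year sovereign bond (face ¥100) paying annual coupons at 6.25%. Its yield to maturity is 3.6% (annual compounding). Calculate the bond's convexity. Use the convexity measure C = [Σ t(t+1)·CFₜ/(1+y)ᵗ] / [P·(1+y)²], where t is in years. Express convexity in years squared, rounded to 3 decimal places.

With y = 0.036:
  t   CF        PV=CF/(1+0.036)^t    t·PV        t(t+1)·PV
  1         6.25         6.0328         6.0328          12.0656
  2         6.25         5.8232        11.6464          34.9391
  3         6.25         5.6208        16.8625          67.4500
  4       106.25        92.2338       368.9350       1,844.6752
  Σ                    109.7106       403.4767       1,959.1300
P = 109.7106.
Convexity = Σ t(t+1)·PV / [P·(1+y)²] = 1,959.1300 / (109.7106 × 1.073296) = 16.63777.

16.638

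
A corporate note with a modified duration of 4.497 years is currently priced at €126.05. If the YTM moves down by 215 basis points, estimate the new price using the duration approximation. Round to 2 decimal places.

€138.24

Duration approximation: ΔP/P ≈ -D_mod · Δy = -4.497 × (-0.0215) = +0.0966855.
New price ≈ 126.05 × (1 + 0.0966855) = 138.237207275.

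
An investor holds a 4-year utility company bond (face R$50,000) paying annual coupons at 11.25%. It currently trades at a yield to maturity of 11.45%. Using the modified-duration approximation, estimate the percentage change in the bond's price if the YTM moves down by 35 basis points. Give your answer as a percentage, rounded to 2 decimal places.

+1.08%

Periodic yield y = 0.1145. Modified duration first:
  t   CF        PV=CF/(1+0.1145)^t    t·PV
  1     5,625.00     5,047.1063     5,047.1063
  2     5,625.00     4,528.5835     9,057.1670
  3     5,625.00     4,063.3320    12,189.9960
  4    55,625.00    36,053.6910   144,214.7642
  Σ                 49,692.7129   170,509.0335
P = 49,692.7129; D_Mac = 3.43127 yrs; D_mod = 3.43127/(1+0.1145) = 3.07875 yrs.
ΔP/P ≈ -D_mod · Δy = -3.07875 × (-0.0035) = +0.010776 = +1.0776%.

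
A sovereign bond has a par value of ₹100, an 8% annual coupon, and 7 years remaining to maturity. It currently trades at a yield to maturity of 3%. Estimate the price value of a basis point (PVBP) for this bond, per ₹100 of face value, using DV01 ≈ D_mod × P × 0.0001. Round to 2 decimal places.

₹0.07

Periodic yield y = 0.03.
  t   CF        PV=CF/(1+0.03)^t    t·PV
  1         8.00         7.7670         7.7670
  2         8.00         7.5408        15.0815
  3         8.00         7.3211        21.9634
  4         8.00         7.1079        28.4316
  5         8.00         6.9009        34.5044
  6         8.00         6.6999        40.1992
  7       108.00        87.8139       614.6972
  Σ                    131.1514       762.6443
P = 131.1514; D_Mac = 5.81499 yrs; D_mod = 5.64562 yrs.
DV01 ≈ 5.64562 × 131.1514 × 0.0001 = 0.074043.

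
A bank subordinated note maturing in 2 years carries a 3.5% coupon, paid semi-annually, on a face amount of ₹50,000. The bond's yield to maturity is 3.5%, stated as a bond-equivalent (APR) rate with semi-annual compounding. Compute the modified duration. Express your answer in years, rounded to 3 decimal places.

Periodic yield y = 0.0175. First find Macaulay duration:
  t   CF        PV=CF/(1+0.0175)^t    t·PV
  1       875.00       859.9509       859.9509
  2       875.00       845.1606     1,690.3211
  3       875.00       830.6246     2,491.8739
  4    50,875.00    47,464.2640   189,857.0559
  Σ                 50,000.0000   194,899.2017
P = 50,000.0000; Macaulay duration = 194,899.2017 / 50,000.0000 = 3.89798 half-year periods = 1.94899 years.
Modified duration = D_Mac / (1 + y) = 1.94899 / 1.0175 = 1.91547 years.

1.915 years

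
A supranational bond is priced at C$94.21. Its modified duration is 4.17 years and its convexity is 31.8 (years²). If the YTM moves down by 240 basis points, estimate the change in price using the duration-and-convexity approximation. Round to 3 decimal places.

+C$10.291

Duration effect: -D_mod·Δy = -4.17 × (-0.024) = +0.100080
Convexity effect: ½·C·(Δy)² = 0.5 × 31.8 × (-0.024)² = +0.0091584
ΔP/P ≈ +0.100080 + 0.0091584 = +0.1092384
ΔP ≈ 94.21 × (+0.1092384) = +10.291349664.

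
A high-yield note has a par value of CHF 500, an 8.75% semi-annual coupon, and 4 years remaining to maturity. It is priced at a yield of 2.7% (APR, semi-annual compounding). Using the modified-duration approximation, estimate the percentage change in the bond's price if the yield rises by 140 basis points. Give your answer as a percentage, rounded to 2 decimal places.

Periodic yield y = 0.0135. Modified duration first:
  t   CF        PV=CF/(1+0.0135)^t    t·PV
  1       21.875        21.5836        21.5836
  2       21.875        21.2961        42.5922
  3       21.875        21.0125        63.0374
  4       21.875        20.7326        82.9303
  5       21.875        20.4564       102.2820
  6       21.875        20.1839       121.1035
  7       21.875        19.9151       139.4055
  8      521.875       468.7880     3,750.3038
  Σ                    613.9681     4,323.2384
P = 613.9681; D_Mac = 7.04147 half-year periods = 3.52074 yrs; D_mod = 3.52074/(1+0.0135) = 3.47384 yrs.
ΔP/P ≈ -D_mod · Δy = -3.47384 × (+0.014) = -0.048634 = -4.8634%.

-4.86%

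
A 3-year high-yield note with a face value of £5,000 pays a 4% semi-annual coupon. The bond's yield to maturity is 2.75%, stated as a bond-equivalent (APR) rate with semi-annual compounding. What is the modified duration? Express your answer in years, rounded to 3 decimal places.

2.821 years

Periodic yield y = 0.01375. First find Macaulay duration:
  t   CF        PV=CF/(1+0.01375)^t    t·PV
  1       100.00        98.6436        98.6436
  2       100.00        97.3057       194.6114
  3       100.00        95.9859       287.9577
  4       100.00        94.6840       378.7359
  5       100.00        93.3997       466.9987
  6     5,100.00     4,698.7785    28,192.6710
  Σ                  5,178.7975    29,619.6183
P = 5,178.7975; Macaulay duration = 29,619.6183 / 5,178.7975 = 5.71940 half-year periods = 2.85970 years.
Modified duration = D_Mac / (1 + y) = 2.85970 / 1.01375 = 2.82091 years.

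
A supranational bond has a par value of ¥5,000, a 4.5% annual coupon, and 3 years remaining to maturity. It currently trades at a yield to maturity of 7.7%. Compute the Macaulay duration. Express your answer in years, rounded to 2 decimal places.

Periodic yield y = 0.077. Discount each cash flow and weight by its year:
  t   CF        PV=CF/(1+0.077)^t    t·PV
  1       225.00       208.9136       208.9136
  2       225.00       193.9774       387.9548
  3     5,225.00     4,182.5312    12,547.5935
  Σ                  4,585.4222    13,144.4619
Price P = Σ PV = 4,585.4222.
Macaulay duration = Σ(t·PV) / P = 13,144.4619 / 4,585.4222 = 2.86658 years.

2.87 years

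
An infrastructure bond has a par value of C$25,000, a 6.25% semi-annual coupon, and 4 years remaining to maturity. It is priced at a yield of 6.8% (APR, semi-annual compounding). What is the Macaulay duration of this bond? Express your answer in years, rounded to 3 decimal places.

3.596 years

Periodic yield y = 0.034. Discount each cash flow and weight by its period:
  t   CF        PV=CF/(1+0.034)^t    t·PV
  1       781.25       755.5609       755.5609
  2       781.25       730.7166     1,461.4331
  3       781.25       706.6891     2,120.0674
  4       781.25       683.4518     2,733.8071
  5       781.25       660.9785     3,304.8925
  6       781.25       639.2442     3,835.4652
  7       781.25       618.2246     4,327.5720
  8    25,781.25    19,730.5713   157,844.5703
  Σ                 24,525.4370   176,383.3686
Price P = Σ PV = 24,525.4370.
Macaulay duration = Σ(t·PV) / P = 176,383.3686 / 24,525.4370 = 7.19185 half-year periods.
In years: 7.19185 / 2 = 3.59593 years.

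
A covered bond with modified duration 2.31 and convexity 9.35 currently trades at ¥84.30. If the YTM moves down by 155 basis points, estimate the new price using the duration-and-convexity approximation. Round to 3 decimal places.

¥87.413

Duration effect: -D_mod·Δy = -2.31 × (-0.0155) = +0.035805
Convexity effect: ½·C·(Δy)² = 0.5 × 9.35 × (-0.0155)² = +0.00112316875
ΔP/P ≈ +0.035805 + 0.00112316875 = +0.03692816875
New price ≈ 84.30 × (1 + 0.03692816875) = 87.413044625625.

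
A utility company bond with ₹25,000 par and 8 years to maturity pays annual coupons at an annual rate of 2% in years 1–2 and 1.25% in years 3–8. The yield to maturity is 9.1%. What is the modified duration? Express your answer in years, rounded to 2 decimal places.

Periodic yield y = 0.091. First find Macaulay duration:
  t   CF        PV=CF/(1+0.091)^t    t·PV
  1       500.00       458.2951       458.2951
  2       500.00       420.0689       840.1377
  3       312.50       240.6444       721.9332
  4       312.50       220.5723       882.2893
  5       312.50       202.1744     1,010.8722
  6       312.50       185.3111     1,111.8668
  7       312.50       169.8544     1,188.9807
  8    25,312.50    12,610.6373   100,885.0986
  Σ                 14,507.5580   107,099.4738
P = 14,507.5580; Macaulay duration = 107,099.4738 / 14,507.5580 = 7.38232 years.
Modified duration = D_Mac / (1 + y) = 7.38232 / 1.091 = 6.76657 years.

6.77 years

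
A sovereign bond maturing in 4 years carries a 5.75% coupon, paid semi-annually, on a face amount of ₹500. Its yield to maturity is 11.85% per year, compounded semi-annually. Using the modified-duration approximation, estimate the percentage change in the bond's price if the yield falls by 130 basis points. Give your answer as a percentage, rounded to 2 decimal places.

+4.39%

Periodic yield y = 0.05925. Modified duration first:
  t   CF        PV=CF/(1+0.05925)^t    t·PV
  1       14.375        13.5709        13.5709
  2       14.375        12.8118        25.6236
  3       14.375        12.0952        36.2855
  4       14.375        11.4186        45.6745
  5       14.375        10.7799        53.8996
  6       14.375        10.1769        61.0616
  7       14.375         9.6077        67.2538
  8      514.375       324.5578     2,596.4625
  Σ                    405.0189     2,899.8321
P = 405.0189; D_Mac = 7.15975 half-year periods = 3.57987 yrs; D_mod = 3.57987/(1+0.05925) = 3.37963 yrs.
ΔP/P ≈ -D_mod · Δy = -3.37963 × (-0.013) = +0.043935 = +4.3935%.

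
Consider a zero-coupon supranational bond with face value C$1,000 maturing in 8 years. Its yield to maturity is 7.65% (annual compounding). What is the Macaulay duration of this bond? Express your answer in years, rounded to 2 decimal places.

A zero-coupon bond has a single cash flow at maturity, so its Macaulay duration equals its maturity: 8 years.

8.00 years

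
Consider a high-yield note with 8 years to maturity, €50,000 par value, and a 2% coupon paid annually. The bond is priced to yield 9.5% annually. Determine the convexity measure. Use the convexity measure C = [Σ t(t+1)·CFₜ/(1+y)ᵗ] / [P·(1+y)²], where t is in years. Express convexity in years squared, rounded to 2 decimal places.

With y = 0.095:
  t   CF        PV=CF/(1+0.095)^t    t·PV        t(t+1)·PV
  1     1,000.00       913.2420       913.2420       1,826.4840
  2     1,000.00       834.0110     1,668.0219       5,004.0658
  3     1,000.00       761.6539     2,284.9616       9,139.8462
  4     1,000.00       695.5743     2,782.2972      13,911.4859
  5     1,000.00       635.2277     3,176.1383      19,056.8300
  6     1,000.00       580.1166     3,480.6995      24,364.8968
  7     1,000.00       529.7868     3,708.5079      29,668.0630
  8    51,000.00    24,675.0035   197,400.0279   1,776,600.2510
  Σ                 29,624.6157   215,413.8963   1,879,571.9226
P = 29,624.6157.
Convexity = Σ t(t+1)·PV / [P·(1+y)²] = 1,879,571.9226 / (29,624.6157 × 1.199025) = 52.91490.

52.91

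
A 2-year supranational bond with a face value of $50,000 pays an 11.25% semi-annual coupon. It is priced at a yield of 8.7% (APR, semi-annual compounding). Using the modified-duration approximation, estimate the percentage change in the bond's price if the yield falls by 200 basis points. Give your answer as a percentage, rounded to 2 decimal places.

Periodic yield y = 0.0435. Modified duration first:
  t   CF        PV=CF/(1+0.0435)^t    t·PV
  1     2,812.50     2,695.2563     2,695.2563
  2     2,812.50     2,582.9002     5,165.8004
  3     2,812.50     2,475.2278     7,425.6833
  4    52,812.50    44,541.7127   178,166.8509
  Σ                 52,295.0971   193,453.5910
P = 52,295.0971; D_Mac = 3.69927 half-year periods = 1.84963 yrs; D_mod = 1.84963/(1+0.0435) = 1.77253 yrs.
ΔP/P ≈ -D_mod · Δy = -1.77253 × (-0.02) = +0.035451 = +3.5451%.

+3.55%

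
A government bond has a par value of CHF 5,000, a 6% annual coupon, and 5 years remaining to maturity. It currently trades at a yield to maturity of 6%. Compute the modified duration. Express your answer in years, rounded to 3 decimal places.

Periodic yield y = 0.06. First find Macaulay duration:
  t   CF        PV=CF/(1+0.06)^t    t·PV
  1       300.00       283.0189       283.0189
  2       300.00       266.9989       533.9979
  3       300.00       251.8858       755.6574
  4       300.00       237.6281       950.5124
  5     5,300.00     3,960.4683    19,802.3416
  Σ                  5,000.0000    22,325.5281
P = 5,000.0000; Macaulay duration = 22,325.5281 / 5,000.0000 = 4.46511 years.
Modified duration = D_Mac / (1 + y) = 4.46511 / 1.06 = 4.21236 years.

4.212 years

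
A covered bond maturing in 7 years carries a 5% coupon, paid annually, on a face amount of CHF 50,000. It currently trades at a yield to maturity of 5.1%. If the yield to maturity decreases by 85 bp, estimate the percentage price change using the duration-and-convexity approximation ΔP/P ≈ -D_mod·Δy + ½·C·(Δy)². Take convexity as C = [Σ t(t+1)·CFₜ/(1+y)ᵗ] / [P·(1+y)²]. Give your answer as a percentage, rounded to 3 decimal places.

+5.062%

With y = 0.051:
  t   CF        PV=CF/(1+0.051)^t    t·PV        t(t+1)·PV
  1     2,500.00     2,378.6870     2,378.6870       4,757.3739
  2     2,500.00     2,263.2607     4,526.5213      13,579.5640
  3     2,500.00     2,153.4355     6,460.3064      25,841.2255
  4     2,500.00     2,048.9395     8,195.7582      40,978.7909
  5     2,500.00     1,949.5143     9,747.5716      58,485.4295
  6     2,500.00     1,854.9137    11,129.4823      77,906.3761
  7    52,500.00    37,062.9762   259,440.8337   2,075,526.6695
  Σ                 49,711.7269   301,879.1604   2,297,075.4294
P = 49,711.7269; D_Mac = 6.07259 yrs; D_mod = 5.77792 yrs; C = 41.83223.
Duration effect: -5.77792 × (-0.0085) = +0.049112
Convexity effect: 0.5 × 41.83223 × (-0.0085)² = +0.0015112
ΔP/P ≈ +0.049112 + 0.0015112 = +0.050624 = +5.0624%.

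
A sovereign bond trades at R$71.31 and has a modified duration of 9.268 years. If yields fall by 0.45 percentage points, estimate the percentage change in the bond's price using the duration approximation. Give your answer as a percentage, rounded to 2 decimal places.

+4.17%

Duration approximation: ΔP/P ≈ -D_mod · Δy = -9.268 × (-0.0045) = +0.041706.
As a percentage: +4.1706%.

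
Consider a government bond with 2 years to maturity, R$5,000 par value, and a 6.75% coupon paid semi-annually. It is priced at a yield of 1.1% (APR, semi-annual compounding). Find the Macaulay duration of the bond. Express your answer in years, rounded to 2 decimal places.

Periodic yield y = 0.0055. Discount each cash flow and weight by its period:
  t   CF        PV=CF/(1+0.0055)^t    t·PV
  1       168.75       167.8270       167.8270
  2       168.75       166.9090       333.8179
  3       168.75       165.9960       497.9879
  4     5,168.75     5,056.5840    20,226.3360
  Σ                  5,557.3159    21,225.9688
Price P = Σ PV = 5,557.3159.
Macaulay duration = Σ(t·PV) / P = 21,225.9688 / 5,557.3159 = 3.81946 half-year periods.
In years: 3.81946 / 2 = 1.90973 years.

1.91 years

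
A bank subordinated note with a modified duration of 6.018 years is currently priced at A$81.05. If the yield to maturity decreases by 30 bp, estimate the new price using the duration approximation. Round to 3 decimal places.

A$82.513

Duration approximation: ΔP/P ≈ -D_mod · Δy = -6.018 × (-0.003) = +0.018054.
New price ≈ 81.05 × (1 + 0.018054) = 82.5132767.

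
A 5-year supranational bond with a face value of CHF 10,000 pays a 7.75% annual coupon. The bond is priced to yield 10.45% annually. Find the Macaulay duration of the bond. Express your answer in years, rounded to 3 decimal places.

4.290 years

Periodic yield y = 0.1045. Discount each cash flow and weight by its year:
  t   CF        PV=CF/(1+0.1045)^t    t·PV
  1       775.00       701.6750       701.6750
  2       775.00       635.2874     1,270.5749
  3       775.00       575.1810     1,725.5430
  4       775.00       520.7614     2,083.0458
  5    10,775.00     6,555.2412    32,776.2061
  Σ                  8,988.1461    38,557.0448
Price P = Σ PV = 8,988.1461.
Macaulay duration = Σ(t·PV) / P = 38,557.0448 / 8,988.1461 = 4.28977 years.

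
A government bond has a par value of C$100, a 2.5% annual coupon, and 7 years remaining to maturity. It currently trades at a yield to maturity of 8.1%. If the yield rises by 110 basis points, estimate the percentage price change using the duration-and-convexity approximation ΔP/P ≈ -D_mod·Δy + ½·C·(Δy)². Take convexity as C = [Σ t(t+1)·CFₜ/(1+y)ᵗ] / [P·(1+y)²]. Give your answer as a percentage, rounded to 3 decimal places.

With y = 0.081:
  t   CF        PV=CF/(1+0.081)^t    t·PV        t(t+1)·PV
  1         2.50         2.3127         2.3127           4.6253
  2         2.50         2.1394         4.2788          12.8363
  3         2.50         1.9791         5.9372          23.7489
  4         2.50         1.8308         7.3231          36.6157
  5         2.50         1.6936         8.4680          50.8081
  6         2.50         1.5667         9.4002          65.8014
  7       102.50        59.4216       415.9509       3,327.6070
  Σ                     70.9438       453.6709       3,522.0428
P = 70.9438; D_Mac = 6.39479 yrs; D_mod = 5.91563 yrs; C = 42.48435.
Duration effect: -5.91563 × (+0.011) = -0.065072
Convexity effect: 0.5 × 42.48435 × (0.011)² = +0.0025703
ΔP/P ≈ -0.065072 + 0.0025703 = -0.062502 = -6.2502%.

-6.250%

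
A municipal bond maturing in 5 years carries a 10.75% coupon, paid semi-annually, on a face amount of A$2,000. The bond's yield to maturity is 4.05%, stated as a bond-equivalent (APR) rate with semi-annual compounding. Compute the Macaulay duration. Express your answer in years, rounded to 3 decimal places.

Periodic yield y = 0.02025. Discount each cash flow and weight by its period:
  t   CF        PV=CF/(1+0.02025)^t    t·PV
  1       107.50       105.3663       105.3663
  2       107.50       103.2750       206.5500
  3       107.50       101.2252       303.6756
  4       107.50        99.2161       396.8643
  5       107.50        97.2468       486.2341
  6       107.50        95.3167       571.9000
  7       107.50        93.4248       653.9737
  8       107.50        91.5705       732.5641
  9       107.50        89.7530       807.7771
  10    2,107.50     1,724.6523    17,246.5229
  Σ                  2,601.0467    21,511.4282
Price P = Σ PV = 2,601.0467.
Macaulay duration = Σ(t·PV) / P = 21,511.4282 / 2,601.0467 = 8.27030 half-year periods.
In years: 8.27030 / 2 = 4.13515 years.

4.135 years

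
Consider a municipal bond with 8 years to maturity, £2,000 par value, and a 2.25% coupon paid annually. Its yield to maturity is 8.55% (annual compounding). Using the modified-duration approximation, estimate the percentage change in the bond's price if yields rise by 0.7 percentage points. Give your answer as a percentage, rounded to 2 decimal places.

Periodic yield y = 0.0855. Modified duration first:
  t   CF        PV=CF/(1+0.0855)^t    t·PV
  1        45.00        41.4556        41.4556
  2        45.00        38.1903        76.3806
  3        45.00        35.1822       105.5466
  4        45.00        32.4111       129.6442
  5        45.00        29.8582       149.2909
  6        45.00        27.5064       165.0383
  7        45.00        25.3398       177.3788
  8     2,045.00     1,060.8517     8,486.8139
  Σ                  1,290.7952     9,331.5489
P = 1,290.7952; D_Mac = 7.22930 yrs; D_mod = 7.22930/(1+0.0855) = 6.65988 yrs.
ΔP/P ≈ -D_mod · Δy = -6.65988 × (+0.007) = -0.046619 = -4.6619%.

-4.66%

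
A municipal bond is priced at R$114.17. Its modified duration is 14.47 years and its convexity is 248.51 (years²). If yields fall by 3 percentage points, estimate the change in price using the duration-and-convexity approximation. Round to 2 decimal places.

+R$62.33

Duration effect: -D_mod·Δy = -14.47 × (-0.03) = +0.434100
Convexity effect: ½·C·(Δy)² = 0.5 × 248.51 × (-0.03)² = +0.1118295
ΔP/P ≈ +0.434100 + 0.1118295 = +0.5459295
ΔP ≈ 114.17 × (+0.5459295) = +62.328771015.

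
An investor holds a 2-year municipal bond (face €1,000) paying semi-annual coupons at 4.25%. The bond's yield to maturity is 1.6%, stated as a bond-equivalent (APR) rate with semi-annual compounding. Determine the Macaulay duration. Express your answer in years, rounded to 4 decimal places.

1.9402 years

Periodic yield y = 0.008. Discount each cash flow and weight by its period:
  t   CF        PV=CF/(1+0.008)^t    t·PV
  1        21.25        21.0813        21.0813
  2        21.25        20.9140        41.8281
  3        21.25        20.7481        62.2442
  4     1,021.25       989.2133     3,956.8531
  Σ                  1,051.9567     4,082.0067
Price P = Σ PV = 1,051.9567.
Macaulay duration = Σ(t·PV) / P = 4,082.0067 / 1,051.9567 = 3.88039 half-year periods.
In years: 3.88039 / 2 = 1.94020 years.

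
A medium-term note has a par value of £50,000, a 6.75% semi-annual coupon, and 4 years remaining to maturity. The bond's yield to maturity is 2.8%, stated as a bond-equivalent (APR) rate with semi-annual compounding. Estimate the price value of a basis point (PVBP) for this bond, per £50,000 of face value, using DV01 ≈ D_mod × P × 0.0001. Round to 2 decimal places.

Periodic yield y = 0.014.
  t   CF        PV=CF/(1+0.014)^t    t·PV
  1     1,687.50     1,664.2012     1,664.2012
  2     1,687.50     1,641.2240     3,282.4481
  3     1,687.50     1,618.5641     4,855.6924
  4     1,687.50     1,596.2171     6,384.8684
  5     1,687.50     1,574.1786     7,870.8930
  6     1,687.50     1,552.4444     9,314.6663
  7     1,687.50     1,531.0102    10,717.0717
  8    51,687.50    46,246.8212   369,974.5698
  Σ                 57,424.6610   414,064.4111
P = 57,424.6610; D_Mac = 7.21057 half-year periods = 3.60528 yrs; D_mod = 3.55551 yrs.
DV01 ≈ 3.55551 × 57,424.6610 × 0.0001 = 20.417377.

£20.42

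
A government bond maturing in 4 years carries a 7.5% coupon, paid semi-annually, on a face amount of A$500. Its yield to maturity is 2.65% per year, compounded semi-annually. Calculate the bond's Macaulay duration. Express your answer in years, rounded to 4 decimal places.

Periodic yield y = 0.01325. Discount each cash flow and weight by its period:
  t   CF        PV=CF/(1+0.01325)^t    t·PV
  1        18.75        18.5048        18.5048
  2        18.75        18.2628        36.5257
  3        18.75        18.0240        54.0720
  4        18.75        17.7883        71.1533
  5        18.75        17.5557        87.7785
  6        18.75        17.3261       103.9568
  7        18.75        17.0996       119.6969
  8       518.75       466.9014     3,735.2115
  Σ                    591.4628     4,226.8995
Price P = Σ PV = 591.4628.
Macaulay duration = Σ(t·PV) / P = 4,226.8995 / 591.4628 = 7.14652 half-year periods.
In years: 7.14652 / 2 = 3.57326 years.

3.5733 years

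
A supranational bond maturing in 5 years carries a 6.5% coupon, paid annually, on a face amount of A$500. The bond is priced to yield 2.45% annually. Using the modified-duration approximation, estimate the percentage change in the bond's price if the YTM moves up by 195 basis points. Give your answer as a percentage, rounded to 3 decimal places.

Periodic yield y = 0.0245. Modified duration first:
  t   CF        PV=CF/(1+0.0245)^t    t·PV
  1        32.50        31.7228        31.7228
  2        32.50        30.9642        61.9283
  3        32.50        30.2237        90.6711
  4        32.50        29.5009       118.0037
  5       532.50       471.8020     2,359.0101
  Σ                    594.2136     2,661.3360
P = 594.2136; D_Mac = 4.47875 yrs; D_mod = 4.47875/(1+0.0245) = 4.37165 yrs.
ΔP/P ≈ -D_mod · Δy = -4.37165 × (+0.0195) = -0.085247 = -8.5247%.

-8.525%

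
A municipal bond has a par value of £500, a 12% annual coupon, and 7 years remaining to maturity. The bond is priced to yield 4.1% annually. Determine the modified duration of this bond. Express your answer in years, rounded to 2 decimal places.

5.24 years

Periodic yield y = 0.041. First find Macaulay duration:
  t   CF        PV=CF/(1+0.041)^t    t·PV
  1        60.00        57.6369        57.6369
  2        60.00        55.3668       110.7337
  3        60.00        53.1862       159.5586
  4        60.00        51.0915       204.3658
  5        60.00        49.0792       245.3961
  6        60.00        47.1462       282.8773
  7       560.00       422.7007     2,958.9046
  Σ                    736.2075     4,019.4730
P = 736.2075; Macaulay duration = 4,019.4730 / 736.2075 = 5.45970 years.
Modified duration = D_Mac / (1 + y) = 5.45970 / 1.041 = 5.24467 years.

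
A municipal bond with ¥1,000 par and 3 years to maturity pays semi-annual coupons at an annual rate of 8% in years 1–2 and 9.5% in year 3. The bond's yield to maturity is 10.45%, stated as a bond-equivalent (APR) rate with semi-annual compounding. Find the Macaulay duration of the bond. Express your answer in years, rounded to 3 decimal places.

Periodic yield y = 0.05225. Discount each cash flow and weight by its period:
  t   CF        PV=CF/(1+0.05225)^t    t·PV
  1        40.00        38.0138        38.0138
  2        40.00        36.1262        72.2524
  3        40.00        34.3323       102.9970
  4        40.00        32.6275       130.5101
  5        47.50        36.8213       184.1064
  6     1,047.50       771.6857     4,630.1139
  Σ                    949.6068     5,157.9936
Price P = Σ PV = 949.6068.
Macaulay duration = Σ(t·PV) / P = 5,157.9936 / 949.6068 = 5.43172 half-year periods.
In years: 5.43172 / 2 = 2.71586 years.

2.716 years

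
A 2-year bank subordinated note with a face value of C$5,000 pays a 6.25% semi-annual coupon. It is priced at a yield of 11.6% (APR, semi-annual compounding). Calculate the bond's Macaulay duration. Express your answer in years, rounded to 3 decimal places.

Periodic yield y = 0.058. Discount each cash flow and weight by its period:
  t   CF        PV=CF/(1+0.058)^t    t·PV
  1       156.25       147.6843       147.6843
  2       156.25       139.5882       279.1764
  3       156.25       131.9359       395.8077
  4     5,156.25     4,115.2033    16,460.8132
  Σ                  4,534.4117    17,283.4816
Price P = Σ PV = 4,534.4117.
Macaulay duration = Σ(t·PV) / P = 17,283.4816 / 4,534.4117 = 3.81163 half-year periods.
In years: 3.81163 / 2 = 1.90581 years.

1.906 years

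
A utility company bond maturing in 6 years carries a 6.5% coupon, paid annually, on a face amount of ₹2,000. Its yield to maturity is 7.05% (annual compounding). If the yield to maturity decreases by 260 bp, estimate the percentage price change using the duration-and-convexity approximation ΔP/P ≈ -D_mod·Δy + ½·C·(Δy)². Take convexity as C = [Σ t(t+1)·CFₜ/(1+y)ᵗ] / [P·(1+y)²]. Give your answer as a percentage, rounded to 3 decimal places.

+13.496%

With y = 0.0705:
  t   CF        PV=CF/(1+0.0705)^t    t·PV        t(t+1)·PV
  1       130.00       121.4386       121.4386         242.8772
  2       130.00       113.4410       226.8820         680.6459
  3       130.00       105.9701       317.9103       1,271.6412
  4       130.00        98.9912       395.9649       1,979.8244
  5       130.00        92.4719       462.3597       2,774.1584
  6     2,130.00     1,415.3361     8,492.0164      59,444.1148
  Σ                  1,947.6489    10,016.5718      66,393.2618
P = 1,947.6489; D_Mac = 5.14290 yrs; D_mod = 4.80421 yrs; C = 29.74678.
Duration effect: -4.80421 × (-0.026) = +0.124909
Convexity effect: 0.5 × 29.74678 × (-0.026)² = +0.0100544
ΔP/P ≈ +0.124909 + 0.0100544 = +0.134964 = +13.4964%.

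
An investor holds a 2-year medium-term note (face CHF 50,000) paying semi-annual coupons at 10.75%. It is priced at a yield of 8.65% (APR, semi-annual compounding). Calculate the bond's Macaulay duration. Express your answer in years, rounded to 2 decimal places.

Periodic yield y = 0.04325. Discount each cash flow and weight by its period:
  t   CF        PV=CF/(1+0.04325)^t    t·PV
  1     2,687.50     2,576.0844     2,576.0844
  2     2,687.50     2,469.2877     4,938.5753
  3     2,687.50     2,366.9184     7,100.7553
  4    52,687.50    44,478.8980   177,915.5919
  Σ                 51,891.1884   192,531.0069
Price P = Σ PV = 51,891.1884.
Macaulay duration = Σ(t·PV) / P = 192,531.0069 / 51,891.1884 = 3.71028 half-year periods.
In years: 3.71028 / 2 = 1.85514 years.

1.86 years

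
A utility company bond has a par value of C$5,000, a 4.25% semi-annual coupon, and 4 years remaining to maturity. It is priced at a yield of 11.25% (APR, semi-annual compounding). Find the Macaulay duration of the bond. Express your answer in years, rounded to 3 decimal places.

Periodic yield y = 0.05625. Discount each cash flow and weight by its period:
  t   CF        PV=CF/(1+0.05625)^t    t·PV
  1       106.25       100.5917       100.5917
  2       106.25        95.2348       190.4695
  3       106.25        90.1631       270.4893
  4       106.25        85.3615       341.4460
  5       106.25        80.8156       404.0781
  6       106.25        76.5118       459.0710
  7       106.25        72.4372       507.0607
  8     5,106.25     3,295.8565    26,366.8522
  Σ                  3,896.9723    28,640.0585
Price P = Σ PV = 3,896.9723.
Macaulay duration = Σ(t·PV) / P = 28,640.0585 / 3,896.9723 = 7.34931 half-year periods.
In years: 7.34931 / 2 = 3.67466 years.

3.675 years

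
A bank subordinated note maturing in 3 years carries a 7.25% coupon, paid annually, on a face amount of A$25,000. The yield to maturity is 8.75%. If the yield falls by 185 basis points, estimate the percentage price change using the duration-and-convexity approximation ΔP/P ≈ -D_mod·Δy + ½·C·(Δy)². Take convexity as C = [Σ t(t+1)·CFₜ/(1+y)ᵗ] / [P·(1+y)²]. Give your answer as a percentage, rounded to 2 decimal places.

With y = 0.0875:
  t   CF        PV=CF/(1+0.0875)^t    t·PV        t(t+1)·PV
  1     1,812.50     1,666.6667     1,666.6667       3,333.3333
  2     1,812.50     1,532.5670     3,065.1341       9,195.4023
  3    26,812.50    20,847.2854    62,541.8563     250,167.4252
  Σ                 24,046.5192    67,273.6571     262,696.1608
P = 24,046.5192; D_Mac = 2.79765 yrs; D_mod = 2.57255 yrs; C = 9.23726.
Duration effect: -2.57255 × (-0.0185) = +0.047592
Convexity effect: 0.5 × 9.23726 × (-0.0185)² = +0.0015807
ΔP/P ≈ +0.047592 + 0.0015807 = +0.049173 = +4.9173%.

+4.92%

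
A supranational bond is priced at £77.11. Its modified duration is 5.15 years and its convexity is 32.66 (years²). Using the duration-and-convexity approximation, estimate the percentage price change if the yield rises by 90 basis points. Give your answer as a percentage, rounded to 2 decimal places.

-4.50%

Duration effect: -D_mod·Δy = -5.15 × (+0.009) = -0.046350
Convexity effect: ½·C·(Δy)² = 0.5 × 32.66 × (0.009)² = +0.00132273
ΔP/P ≈ -0.046350 + 0.00132273 = -0.04502727
= -4.502727%.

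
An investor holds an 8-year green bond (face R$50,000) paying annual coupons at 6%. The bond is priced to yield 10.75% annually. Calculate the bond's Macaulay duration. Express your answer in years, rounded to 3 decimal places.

Periodic yield y = 0.1075. Discount each cash flow and weight by its year:
  t   CF        PV=CF/(1+0.1075)^t    t·PV
  1     3,000.00     2,708.8036     2,708.8036
  2     3,000.00     2,445.8723     4,891.7447
  3     3,000.00     2,208.4626     6,625.3878
  4     3,000.00     1,994.0972     7,976.3886
  5     3,000.00     1,800.5392     9,002.6960
  6     3,000.00     1,625.7690     9,754.6142
  7     3,000.00     1,467.9630    10,275.7410
  8    53,000.00    23,416.7161   187,333.7287
  Σ                 37,668.2230   238,569.1046
Price P = Σ PV = 37,668.2230.
Macaulay duration = Σ(t·PV) / P = 238,569.1046 / 37,668.2230 = 6.33343 years.

6.333 years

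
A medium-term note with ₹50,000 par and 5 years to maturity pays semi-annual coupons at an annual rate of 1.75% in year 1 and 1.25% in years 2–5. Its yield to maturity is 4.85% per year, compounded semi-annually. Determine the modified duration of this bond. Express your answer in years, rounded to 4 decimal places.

4.7092 years

Periodic yield y = 0.02425. First find Macaulay duration:
  t   CF        PV=CF/(1+0.02425)^t    t·PV
  1       437.50       427.1418       427.1418
  2       437.50       417.0289       834.0577
  3       312.50       290.8252       872.4757
  4       312.50       283.9397     1,135.7588
  5       312.50       277.2172     1,386.0860
  6       312.50       270.6538     1,623.9230
  7       312.50       264.2459     1,849.7211
  8       312.50       257.9896     2,063.9170
  9       312.50       251.8815     2,266.9335
  10   50,312.50    39,592.7959   395,927.9593
  Σ                 42,333.7196   408,387.9740
P = 42,333.7196; Macaulay duration = 408,387.9740 / 42,333.7196 = 9.64687 half-year periods = 4.82344 years.
Modified duration = D_Mac / (1 + y) = 4.82344 / 1.02425 = 4.70924 years.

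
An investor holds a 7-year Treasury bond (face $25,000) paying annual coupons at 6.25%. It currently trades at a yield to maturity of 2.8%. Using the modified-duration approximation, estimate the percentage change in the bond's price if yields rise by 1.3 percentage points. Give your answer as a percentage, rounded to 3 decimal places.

-7.584%

Periodic yield y = 0.028. Modified duration first:
  t   CF        PV=CF/(1+0.028)^t    t·PV
  1     1,562.50     1,519.9416     1,519.9416
  2     1,562.50     1,478.5424     2,957.0849
  3     1,562.50     1,438.2709     4,314.8126
  4     1,562.50     1,399.0962     5,596.3847
  5     1,562.50     1,360.9885     6,804.9425
  6     1,562.50     1,323.9188     7,943.5126
  7    26,562.50    21,893.5983   153,255.1879
  Σ                 30,414.3566   182,391.8667
P = 30,414.3566; D_Mac = 5.99690 yrs; D_mod = 5.99690/(1+0.028) = 5.83356 yrs.
ΔP/P ≈ -D_mod · Δy = -5.83356 × (+0.013) = -0.075836 = -7.5836%.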